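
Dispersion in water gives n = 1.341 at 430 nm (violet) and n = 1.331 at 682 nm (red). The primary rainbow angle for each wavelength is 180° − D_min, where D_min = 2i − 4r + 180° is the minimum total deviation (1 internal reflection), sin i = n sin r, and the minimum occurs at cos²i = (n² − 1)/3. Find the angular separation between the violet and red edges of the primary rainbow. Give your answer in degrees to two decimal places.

At 430 nm (n = 1.341): cos²i = 0.26609 → i = 58.946°, r = 39.705°, D_min = 139.071°, rainbow angle = 40.929°.
At 682 nm (n = 1.331): cos²i = 0.25719 → i = 59.527°, r = 40.356°, D_min = 137.630°, rainbow angle = 42.370°.
Angular width = |40.929° − 42.370°| = 1.441°.

1.44°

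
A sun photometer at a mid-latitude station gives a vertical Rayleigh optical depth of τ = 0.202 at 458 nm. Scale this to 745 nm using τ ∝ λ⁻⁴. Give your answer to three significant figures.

0.0289

τ(745 nm) = τ(458 nm) × (458/745)⁴ = 0.202 × (0.6148)⁴ = 0.202 × 0.1428 = 0.0289.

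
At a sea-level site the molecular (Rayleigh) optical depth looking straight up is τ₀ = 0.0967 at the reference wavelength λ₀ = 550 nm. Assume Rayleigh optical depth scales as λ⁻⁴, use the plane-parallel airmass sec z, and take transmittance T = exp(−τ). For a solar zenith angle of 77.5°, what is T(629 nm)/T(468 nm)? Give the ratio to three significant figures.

1.81

Airmass: sec 77.5° = 4.6202.
τ(629 nm) = 0.0967 × (550/629)⁴ × 4.6202 = 0.0967 × 0.5846 × 4.6202 = 0.2612.
τ(468 nm) = 0.0967 × (550/468)⁴ × 4.6202 = 0.0967 × 1.9075 × 4.6202 = 0.8522.
T(629)/T(468) = exp(τ_B − τ_A) = exp(0.5911) = 1.8059.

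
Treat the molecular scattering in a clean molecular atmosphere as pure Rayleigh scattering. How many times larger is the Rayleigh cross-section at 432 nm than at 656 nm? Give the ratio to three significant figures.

5.32

Rayleigh scattering ∝ λ⁻⁴, so the ratio of coefficients is the inverse fourth power of the wavelength ratio.
σ(432)/σ(656) = (656/432)⁴ = (1.5185)⁴ = 5.317.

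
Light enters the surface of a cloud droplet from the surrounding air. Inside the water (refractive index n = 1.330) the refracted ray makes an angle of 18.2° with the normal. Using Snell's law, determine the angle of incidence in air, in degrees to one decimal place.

Snell: sin θ_i = n · sin θ_r = 1.330 × sin 18.2° = 1.330 × 0.3123 = 0.4154.
θ_i = arcsin(0.4154) = 24.54°.

24.5°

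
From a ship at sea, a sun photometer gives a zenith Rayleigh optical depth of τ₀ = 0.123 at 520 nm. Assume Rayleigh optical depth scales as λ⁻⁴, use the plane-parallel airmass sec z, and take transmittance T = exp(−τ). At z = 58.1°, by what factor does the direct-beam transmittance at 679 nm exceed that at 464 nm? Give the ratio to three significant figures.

Airmass: sec 58.1° = 1.8924.
τ(679 nm) = 0.123 × (520/679)⁴ × 1.8924 = 0.123 × 0.3440 × 1.8924 = 0.0801.
τ(464 nm) = 0.123 × (520/464)⁴ × 1.8924 = 0.123 × 1.5774 × 1.8924 = 0.3672.
T(679)/T(464) = exp(τ_B − τ_A) = exp(0.2871) = 1.3325.

1.33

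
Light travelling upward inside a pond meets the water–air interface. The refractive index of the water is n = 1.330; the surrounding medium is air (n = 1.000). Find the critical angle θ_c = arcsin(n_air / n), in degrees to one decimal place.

sin θ_c = n_air / n = 1.000 / 1.330 = 0.7519.
θ_c = arcsin(0.7519) = 48.75°.

48.8°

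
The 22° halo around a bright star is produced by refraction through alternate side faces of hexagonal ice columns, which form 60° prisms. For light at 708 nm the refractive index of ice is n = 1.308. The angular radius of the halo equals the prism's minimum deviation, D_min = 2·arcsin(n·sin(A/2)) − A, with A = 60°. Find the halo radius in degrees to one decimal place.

n·sin(A/2) = 1.308 × sin 30° = 1.308 × 0.5000 = 0.6540.
D_min = 2·arcsin(0.6540) − 60° = 2 × 40.844° − 60° = 21.688°.

21.7°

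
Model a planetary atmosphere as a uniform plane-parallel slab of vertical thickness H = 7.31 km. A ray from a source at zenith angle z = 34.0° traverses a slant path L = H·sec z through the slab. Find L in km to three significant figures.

8.82 km

sec z = 1/cos 34.0° = 1.2062.
L = 7.31 × 1.2062 = 8.817 km.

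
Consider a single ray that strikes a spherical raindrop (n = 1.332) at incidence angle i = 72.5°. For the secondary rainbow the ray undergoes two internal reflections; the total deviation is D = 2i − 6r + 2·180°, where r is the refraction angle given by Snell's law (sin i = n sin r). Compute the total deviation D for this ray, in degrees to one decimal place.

230.6°

sin r = sin 72.5° / 1.332 = 0.9537/1.332 = 0.7160; r = 45.73°.
D = 2·72.5° − 6·45.73° + 2·180° = 145.00° − 274.35° + 360° = 230.65°.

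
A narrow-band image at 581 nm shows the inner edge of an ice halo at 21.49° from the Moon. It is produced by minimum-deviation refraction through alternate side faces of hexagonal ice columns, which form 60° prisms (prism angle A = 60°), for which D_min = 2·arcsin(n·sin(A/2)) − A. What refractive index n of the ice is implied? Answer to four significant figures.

Rearranging: n = sin((D_min + A)/2) / sin(A/2).
(D_min + A)/2 = (21.49° + 60°)/2 = 40.745°.
n = sin 40.745° / sin 30° = 0.6527 / 0.5000 = 1.3054.

1.305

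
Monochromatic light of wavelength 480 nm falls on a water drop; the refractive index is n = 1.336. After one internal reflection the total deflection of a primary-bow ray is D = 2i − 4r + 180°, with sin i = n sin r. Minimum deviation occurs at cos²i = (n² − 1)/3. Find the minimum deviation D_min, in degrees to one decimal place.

138.4°

cos²i = (1.78490 − 1)/3 = 0.26163; i = arccos(0.51150) = 59.236°.
sin r = sin 59.236°/1.336 = 0.64318; r = 40.029°.
D_min = 2·59.236° − 4·40.029° + 180° = 138.356°.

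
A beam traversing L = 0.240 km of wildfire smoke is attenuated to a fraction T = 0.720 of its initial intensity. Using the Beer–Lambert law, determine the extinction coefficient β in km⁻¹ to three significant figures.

Beer–Lambert: T = exp(−βL) ⇒ β = −ln(T)/L = −ln(0.720)/0.240 = 0.3285/0.240 = 1.369 km⁻¹.

1.37 km⁻¹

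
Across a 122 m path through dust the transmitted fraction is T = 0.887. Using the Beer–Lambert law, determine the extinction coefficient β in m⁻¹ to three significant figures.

Beer–Lambert: T = exp(−βL) ⇒ β = −ln(T)/L = −ln(0.887)/122 = 0.1199/122 = 0.0009829 m⁻¹.

0.000983 m⁻¹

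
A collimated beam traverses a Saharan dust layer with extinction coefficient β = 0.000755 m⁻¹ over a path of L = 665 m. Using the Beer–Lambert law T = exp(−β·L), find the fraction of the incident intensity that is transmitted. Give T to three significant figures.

τ = β·L = 0.000755 × 665 = 0.5021.
T = exp(−0.5021) = 0.6053.

0.605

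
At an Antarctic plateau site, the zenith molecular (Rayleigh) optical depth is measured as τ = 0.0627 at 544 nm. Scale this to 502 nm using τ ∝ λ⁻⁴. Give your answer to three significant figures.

τ(502 nm) = τ(544 nm) × (544/502)⁴ = 0.0627 × (1.0837)⁴ = 0.0627 × 1.3791 = 0.0865.

0.0865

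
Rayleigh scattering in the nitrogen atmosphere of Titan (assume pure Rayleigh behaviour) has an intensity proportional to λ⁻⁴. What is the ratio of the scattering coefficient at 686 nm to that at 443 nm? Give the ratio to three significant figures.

0.174

Rayleigh scattering ∝ λ⁻⁴, so the ratio of coefficients is the inverse fourth power of the wavelength ratio.
σ(686)/σ(443) = (443/686)⁴ = (0.6458)⁴ = 0.1739.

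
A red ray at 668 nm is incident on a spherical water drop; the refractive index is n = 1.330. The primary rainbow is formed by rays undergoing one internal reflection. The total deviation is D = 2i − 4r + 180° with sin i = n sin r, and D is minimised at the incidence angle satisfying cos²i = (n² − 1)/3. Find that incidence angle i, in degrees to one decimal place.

cos²i = (1.330² − 1)/3 = (1.76890 − 1)/3 = 0.25630.
cos i = 0.50626, so i = 59.585°.

59.6°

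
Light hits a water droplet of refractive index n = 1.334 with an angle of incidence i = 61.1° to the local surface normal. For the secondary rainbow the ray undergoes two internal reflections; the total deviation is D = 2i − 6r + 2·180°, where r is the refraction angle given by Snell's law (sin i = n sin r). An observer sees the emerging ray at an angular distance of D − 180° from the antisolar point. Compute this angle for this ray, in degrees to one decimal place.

56.1°

sin r = sin 61.1° / 1.334 = 0.8755/1.334 = 0.6563; r = 41.02°.
D = 2·61.1° − 6·41.02° + 2·180° = 122.20° − 246.10° + 360° = 236.10°.
Angle from antisolar point = D − 180° = 56.10°.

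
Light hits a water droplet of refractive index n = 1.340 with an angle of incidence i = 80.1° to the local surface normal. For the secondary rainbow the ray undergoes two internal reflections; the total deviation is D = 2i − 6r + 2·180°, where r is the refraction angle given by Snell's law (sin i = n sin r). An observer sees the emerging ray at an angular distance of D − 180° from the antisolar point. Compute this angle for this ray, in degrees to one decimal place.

56.3°

sin r = sin 80.1° / 1.340 = 0.9851/1.340 = 0.7352; r = 47.32°.
D = 2·80.1° − 6·47.32° + 2·180° = 160.20° − 283.92° + 360° = 236.28°.
Angle from antisolar point = D − 180° = 56.28°.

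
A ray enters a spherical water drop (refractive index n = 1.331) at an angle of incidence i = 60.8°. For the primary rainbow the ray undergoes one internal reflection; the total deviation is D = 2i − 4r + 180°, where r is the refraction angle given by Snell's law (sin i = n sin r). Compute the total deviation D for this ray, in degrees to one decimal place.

sin r = sin 60.8° / 1.331 = 0.8729/1.331 = 0.6558; r = 40.98°.
D = 2·60.8° − 4·40.98° + 180° = 121.60° − 163.93° + 180° = 137.67°.

137.7°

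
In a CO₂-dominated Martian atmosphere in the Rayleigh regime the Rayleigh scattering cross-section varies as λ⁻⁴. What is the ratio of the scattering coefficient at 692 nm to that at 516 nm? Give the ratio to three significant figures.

Rayleigh scattering ∝ λ⁻⁴, so the ratio of coefficients is the inverse fourth power of the wavelength ratio.
σ(692)/σ(516) = (516/692)⁴ = (0.7457)⁴ = 0.3092.

0.309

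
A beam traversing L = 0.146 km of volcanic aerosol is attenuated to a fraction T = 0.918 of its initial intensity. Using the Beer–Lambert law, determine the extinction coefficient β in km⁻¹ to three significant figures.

Beer–Lambert: T = exp(−βL) ⇒ β = −ln(T)/L = −ln(0.918)/0.146 = 0.0856/0.146 = 0.586 km⁻¹.

0.586 km⁻¹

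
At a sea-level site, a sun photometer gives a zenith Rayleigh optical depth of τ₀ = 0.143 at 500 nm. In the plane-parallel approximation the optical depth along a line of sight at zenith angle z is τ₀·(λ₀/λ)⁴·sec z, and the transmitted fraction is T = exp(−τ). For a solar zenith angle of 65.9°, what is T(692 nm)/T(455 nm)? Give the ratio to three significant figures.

Airmass: sec 65.9° = 2.4490.
τ(692 nm) = 0.143 × (500/692)⁴ × 2.4490 = 0.143 × 0.2726 × 2.4490 = 0.0955.
τ(455 nm) = 0.143 × (500/455)⁴ × 2.4490 = 0.143 × 1.4583 × 2.4490 = 0.5107.
T(692)/T(455) = exp(τ_B − τ_A) = exp(0.4152) = 1.5147.

1.51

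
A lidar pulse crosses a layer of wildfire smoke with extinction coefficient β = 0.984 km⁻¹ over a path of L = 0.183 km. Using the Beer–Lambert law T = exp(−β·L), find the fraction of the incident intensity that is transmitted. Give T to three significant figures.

τ = β·L = 0.984 × 0.183 = 0.1801.
T = exp(−0.1801) = 0.8352.

0.835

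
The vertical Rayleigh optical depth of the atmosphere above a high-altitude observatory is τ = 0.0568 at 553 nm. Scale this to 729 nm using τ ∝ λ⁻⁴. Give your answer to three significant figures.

0.0188

τ(729 nm) = τ(553 nm) × (553/729)⁴ = 0.0568 × (0.7586)⁴ = 0.0568 × 0.3311 = 0.0188.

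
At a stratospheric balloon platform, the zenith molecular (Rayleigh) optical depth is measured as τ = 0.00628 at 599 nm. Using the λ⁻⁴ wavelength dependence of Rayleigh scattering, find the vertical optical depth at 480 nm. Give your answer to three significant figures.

τ(480 nm) = τ(599 nm) × (599/480)⁴ = 0.00628 × (1.2479)⁴ = 0.00628 × 2.4252 = 0.0152.

0.0152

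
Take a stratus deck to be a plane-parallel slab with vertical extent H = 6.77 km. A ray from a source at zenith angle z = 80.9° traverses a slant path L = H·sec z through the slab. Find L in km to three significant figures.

sec z = 1/cos 80.9° = 6.3228.
L = 6.77 × 6.3228 = 42.805 km.

42.8 km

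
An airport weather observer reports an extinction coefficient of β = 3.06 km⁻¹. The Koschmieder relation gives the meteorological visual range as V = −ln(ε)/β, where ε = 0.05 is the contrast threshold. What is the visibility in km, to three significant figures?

0.979 km

V = −ln(0.05) / 3.06 = 2.996 / 3.06 = 0.9790 km.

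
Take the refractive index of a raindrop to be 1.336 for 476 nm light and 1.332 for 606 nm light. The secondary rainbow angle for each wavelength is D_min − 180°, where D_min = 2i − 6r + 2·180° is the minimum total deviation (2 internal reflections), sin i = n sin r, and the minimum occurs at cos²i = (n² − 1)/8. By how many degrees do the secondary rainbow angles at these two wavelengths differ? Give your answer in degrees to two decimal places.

1.05°

At 476 nm (n = 1.336): cos²i = 0.09811 → i = 71.746°, r = 45.303°, D_min = 231.674°, rainbow angle = 51.674°.
At 606 nm (n = 1.332): cos²i = 0.09678 → i = 71.875°, r = 45.520°, D_min = 230.628°, rainbow angle = 50.628°.
Angular width = |51.674° − 50.628°| = 1.046°.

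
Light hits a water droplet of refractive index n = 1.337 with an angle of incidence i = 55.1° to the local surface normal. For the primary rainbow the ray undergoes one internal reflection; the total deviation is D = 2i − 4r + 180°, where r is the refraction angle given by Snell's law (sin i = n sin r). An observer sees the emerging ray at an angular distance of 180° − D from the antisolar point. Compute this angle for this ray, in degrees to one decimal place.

sin r = sin 55.1° / 1.337 = 0.8202/1.337 = 0.6134; r = 37.84°.
D = 2·55.1° − 4·37.84° + 180° = 110.20° − 151.35° + 180° = 138.85°.
Angle from antisolar point = 180° − D = 41.15°.

41.2°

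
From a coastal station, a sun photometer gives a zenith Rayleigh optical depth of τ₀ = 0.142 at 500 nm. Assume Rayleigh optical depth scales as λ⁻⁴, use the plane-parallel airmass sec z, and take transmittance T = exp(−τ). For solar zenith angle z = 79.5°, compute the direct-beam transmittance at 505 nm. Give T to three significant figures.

0.473

sec 79.5° = 5.4874.
τ = 0.142 × (500/505)⁴ × 5.4874 = 0.142 × 0.9610 × 5.4874 = 0.7488.
T = exp(−0.7488) = 0.4729.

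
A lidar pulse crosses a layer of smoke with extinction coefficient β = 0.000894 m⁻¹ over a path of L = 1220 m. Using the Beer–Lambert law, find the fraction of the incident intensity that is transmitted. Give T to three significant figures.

τ = β·L = 0.000894 × 1220 = 1.0907.
T = exp(−1.0907) = 0.3360.

0.336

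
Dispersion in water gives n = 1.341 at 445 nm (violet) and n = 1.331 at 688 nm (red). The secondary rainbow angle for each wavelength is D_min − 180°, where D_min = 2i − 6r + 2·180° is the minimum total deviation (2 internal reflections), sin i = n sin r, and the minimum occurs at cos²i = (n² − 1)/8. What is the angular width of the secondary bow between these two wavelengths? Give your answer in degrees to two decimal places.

At 445 nm (n = 1.341): cos²i = 0.09979 → i = 71.586°, r = 45.034°, D_min = 232.966°, rainbow angle = 52.966°.
At 688 nm (n = 1.331): cos²i = 0.09645 → i = 71.907°, r = 45.575°, D_min = 230.365°, rainbow angle = 50.365°.
Angular width = |52.966° − 50.365°| = 2.601°.

2.60°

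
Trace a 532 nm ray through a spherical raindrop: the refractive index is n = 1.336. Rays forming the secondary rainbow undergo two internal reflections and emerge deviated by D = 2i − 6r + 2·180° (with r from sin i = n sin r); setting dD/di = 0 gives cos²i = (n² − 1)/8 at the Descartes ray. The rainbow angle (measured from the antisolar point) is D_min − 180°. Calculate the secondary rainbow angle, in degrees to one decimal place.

51.7°

cos²i = (1.78490 − 1)/8 = 0.09811; i = arccos(0.31323) = 71.746°.
sin r = sin 71.746°/1.336 = 0.71084; r = 45.303°.
D_min = 2·71.746° − 6·45.303° + 360° = 231.674°.
Rainbow angle = D_min − 180° = 51.674°.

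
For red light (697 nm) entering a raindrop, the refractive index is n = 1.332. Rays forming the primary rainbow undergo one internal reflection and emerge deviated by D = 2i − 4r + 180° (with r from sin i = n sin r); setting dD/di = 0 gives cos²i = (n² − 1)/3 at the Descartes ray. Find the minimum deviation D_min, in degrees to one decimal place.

cos²i = (1.77422 − 1)/3 = 0.25807; i = arccos(0.50801) = 59.469°.
sin r = sin 59.469°/1.332 = 0.64666; r = 40.290°.
D_min = 2·59.469° − 4·40.290° + 180° = 137.776°.

137.8°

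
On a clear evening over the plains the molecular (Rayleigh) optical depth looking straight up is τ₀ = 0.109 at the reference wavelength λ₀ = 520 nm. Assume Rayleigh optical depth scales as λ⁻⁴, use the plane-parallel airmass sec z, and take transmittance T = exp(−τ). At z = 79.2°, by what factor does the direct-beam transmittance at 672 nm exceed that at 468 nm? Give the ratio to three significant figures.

1.97

Airmass: sec 79.2° = 5.3367.
τ(672 nm) = 0.109 × (520/672)⁴ × 5.3367 = 0.109 × 0.3585 × 5.3367 = 0.2086.
τ(468 nm) = 0.109 × (520/468)⁴ × 5.3367 = 0.109 × 1.5242 × 5.3367 = 0.8866.
T(672)/T(468) = exp(τ_B − τ_A) = exp(0.6780) = 1.9700.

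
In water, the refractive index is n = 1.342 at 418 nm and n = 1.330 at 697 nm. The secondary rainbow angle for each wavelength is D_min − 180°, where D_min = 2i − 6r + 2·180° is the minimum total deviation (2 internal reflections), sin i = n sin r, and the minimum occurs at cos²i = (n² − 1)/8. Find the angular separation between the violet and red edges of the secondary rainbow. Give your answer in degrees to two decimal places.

At 418 nm (n = 1.342): cos²i = 0.10012 → i = 71.554°, r = 44.981°, D_min = 233.222°, rainbow angle = 53.222°.
At 697 nm (n = 1.330): cos²i = 0.09611 → i = 71.940°, r = 45.630°, D_min = 230.101°, rainbow angle = 50.101°.
Angular width = |53.222° − 50.101°| = 3.121°.

3.12°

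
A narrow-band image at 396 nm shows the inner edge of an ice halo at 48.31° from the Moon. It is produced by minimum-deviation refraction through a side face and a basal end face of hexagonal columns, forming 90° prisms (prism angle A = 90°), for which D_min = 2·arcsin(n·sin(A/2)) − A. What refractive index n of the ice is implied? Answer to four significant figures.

Rearranging: n = sin((D_min + A)/2) / sin(A/2).
(D_min + A)/2 = (48.31° + 90°)/2 = 69.155°.
n = sin 69.155° / sin 45° = 0.9345 / 0.7071 = 1.3216.

1.322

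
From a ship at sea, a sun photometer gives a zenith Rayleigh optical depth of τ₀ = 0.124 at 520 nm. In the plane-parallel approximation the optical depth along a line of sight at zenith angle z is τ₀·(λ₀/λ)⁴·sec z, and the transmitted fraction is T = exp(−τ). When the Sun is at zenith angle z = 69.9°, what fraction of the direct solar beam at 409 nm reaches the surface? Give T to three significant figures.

sec 69.9° = 2.9099.
τ = 0.124 × (520/409)⁴ × 2.9099 = 0.124 × 2.6129 × 2.9099 = 0.9428.
T = exp(−0.9428) = 0.3895.

0.390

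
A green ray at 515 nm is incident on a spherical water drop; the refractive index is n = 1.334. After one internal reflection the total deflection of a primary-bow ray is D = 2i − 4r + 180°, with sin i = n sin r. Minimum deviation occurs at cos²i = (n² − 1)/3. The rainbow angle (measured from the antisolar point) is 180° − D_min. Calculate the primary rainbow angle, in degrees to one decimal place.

cos²i = (1.77956 − 1)/3 = 0.25985; i = arccos(0.50976) = 59.352°.
sin r = sin 59.352°/1.334 = 0.64492; r = 40.159°.
D_min = 2·59.352° − 4·40.159° + 180° = 138.067°.
Rainbow angle = 180° − D_min = 41.933°.

41.9°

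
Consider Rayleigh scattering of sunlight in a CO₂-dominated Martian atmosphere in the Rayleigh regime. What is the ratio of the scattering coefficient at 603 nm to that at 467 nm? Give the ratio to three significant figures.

Rayleigh scattering ∝ λ⁻⁴, so the ratio of coefficients is the inverse fourth power of the wavelength ratio.
σ(603)/σ(467) = (467/603)⁴ = (0.7745)⁴ = 0.3597.

0.360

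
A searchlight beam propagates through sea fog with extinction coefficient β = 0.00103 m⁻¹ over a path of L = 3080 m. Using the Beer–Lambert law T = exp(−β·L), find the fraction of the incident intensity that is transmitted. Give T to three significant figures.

0.0419

τ = β·L = 0.00103 × 3080 = 3.1724.
T = exp(−3.1724) = 0.0419.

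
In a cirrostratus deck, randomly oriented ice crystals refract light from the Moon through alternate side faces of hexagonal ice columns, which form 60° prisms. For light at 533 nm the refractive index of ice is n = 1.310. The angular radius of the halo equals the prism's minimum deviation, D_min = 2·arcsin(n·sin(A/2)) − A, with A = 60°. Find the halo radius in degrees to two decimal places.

21.84°

n·sin(A/2) = 1.310 × sin 30° = 1.310 × 0.5000 = 0.6550.
D_min = 2·arcsin(0.6550) − 60° = 2 × 40.920° − 60° = 21.839°.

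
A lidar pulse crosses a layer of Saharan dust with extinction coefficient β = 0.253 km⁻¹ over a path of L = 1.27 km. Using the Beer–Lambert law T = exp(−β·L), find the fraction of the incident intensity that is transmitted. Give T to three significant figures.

τ = β·L = 0.253 × 1.27 = 0.3213.
T = exp(−0.3213) = 0.7252.

0.725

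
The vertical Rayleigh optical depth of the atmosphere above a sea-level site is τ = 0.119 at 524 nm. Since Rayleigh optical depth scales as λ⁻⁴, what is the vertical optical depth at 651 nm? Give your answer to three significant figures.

0.0500

τ(651 nm) = τ(524 nm) × (524/651)⁴ = 0.119 × (0.8049)⁴ = 0.119 × 0.4198 = 0.0500.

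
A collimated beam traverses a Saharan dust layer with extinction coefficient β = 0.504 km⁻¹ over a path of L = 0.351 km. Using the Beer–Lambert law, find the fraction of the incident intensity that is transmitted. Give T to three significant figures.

τ = β·L = 0.504 × 0.351 = 0.1769.
T = exp(−0.1769) = 0.8379.

0.838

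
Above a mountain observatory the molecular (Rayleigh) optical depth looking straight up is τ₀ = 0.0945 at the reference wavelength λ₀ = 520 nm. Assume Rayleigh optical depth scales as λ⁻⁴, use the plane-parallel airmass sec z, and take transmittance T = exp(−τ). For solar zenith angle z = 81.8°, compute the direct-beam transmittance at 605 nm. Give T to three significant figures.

0.697

sec 81.8° = 7.0112.
τ = 0.0945 × (520/605)⁴ × 7.0112 = 0.0945 × 0.5457 × 7.0112 = 0.3616.
T = exp(−0.3616) = 0.6966.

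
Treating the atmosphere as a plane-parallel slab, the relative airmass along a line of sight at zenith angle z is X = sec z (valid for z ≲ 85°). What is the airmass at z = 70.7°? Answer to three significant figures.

3.03

X = sec z = 1/cos 70.7° = 1/0.3305 = 3.0256.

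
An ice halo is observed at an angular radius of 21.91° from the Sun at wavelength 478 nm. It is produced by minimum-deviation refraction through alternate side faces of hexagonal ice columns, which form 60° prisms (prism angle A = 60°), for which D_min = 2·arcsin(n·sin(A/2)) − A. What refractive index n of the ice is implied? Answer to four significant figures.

1.311

Rearranging: n = sin((D_min + A)/2) / sin(A/2).
(D_min + A)/2 = (21.91° + 60°)/2 = 40.955°.
n = sin 40.955° / sin 30° = 0.6555 / 0.5000 = 1.3109.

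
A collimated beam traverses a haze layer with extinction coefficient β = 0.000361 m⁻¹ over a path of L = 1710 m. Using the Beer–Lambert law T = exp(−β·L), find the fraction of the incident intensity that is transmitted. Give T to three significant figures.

0.539

τ = β·L = 0.000361 × 1710 = 0.6173.
T = exp(−0.6173) = 0.5394.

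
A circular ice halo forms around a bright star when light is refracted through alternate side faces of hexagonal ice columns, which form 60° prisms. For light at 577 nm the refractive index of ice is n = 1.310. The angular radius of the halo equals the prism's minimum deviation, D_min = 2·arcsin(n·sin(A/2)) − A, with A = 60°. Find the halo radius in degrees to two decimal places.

21.84°

n·sin(A/2) = 1.310 × sin 30° = 1.310 × 0.5000 = 0.6550.
D_min = 2·arcsin(0.6550) − 60° = 2 × 40.920° − 60° = 21.839°.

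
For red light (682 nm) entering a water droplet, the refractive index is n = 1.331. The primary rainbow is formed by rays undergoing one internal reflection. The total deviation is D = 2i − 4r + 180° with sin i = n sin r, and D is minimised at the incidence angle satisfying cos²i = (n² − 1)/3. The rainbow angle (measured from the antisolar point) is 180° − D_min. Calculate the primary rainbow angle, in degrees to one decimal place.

42.4°

cos²i = (1.77156 − 1)/3 = 0.25719; i = arccos(0.50714) = 59.527°.
sin r = sin 59.527°/1.331 = 0.64753; r = 40.356°.
D_min = 2·59.527° − 4·40.356° + 180° = 137.630°.
Rainbow angle = 180° − D_min = 42.370°.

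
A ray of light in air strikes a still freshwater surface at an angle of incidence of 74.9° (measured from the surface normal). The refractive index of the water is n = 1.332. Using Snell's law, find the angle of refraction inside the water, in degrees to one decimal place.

46.5°

Snell: sin θ_r = sin θ_i / n = sin 74.9° / 1.332 = 0.9655 / 1.332 = 0.7248.
θ_r = arcsin(0.7248) = 46.45°.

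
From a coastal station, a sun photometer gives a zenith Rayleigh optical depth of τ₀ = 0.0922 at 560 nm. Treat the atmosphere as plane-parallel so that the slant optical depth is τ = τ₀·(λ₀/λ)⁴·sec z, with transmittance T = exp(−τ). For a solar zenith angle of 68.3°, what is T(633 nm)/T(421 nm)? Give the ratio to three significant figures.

1.87

Airmass: sec 68.3° = 2.7046.
τ(633 nm) = 0.0922 × (560/633)⁴ × 2.7046 = 0.0922 × 0.6125 × 2.7046 = 0.1527.
τ(421 nm) = 0.0922 × (560/421)⁴ × 2.7046 = 0.0922 × 3.1306 × 2.7046 = 0.7806.
T(633)/T(421) = exp(τ_B − τ_A) = exp(0.6279) = 1.8737.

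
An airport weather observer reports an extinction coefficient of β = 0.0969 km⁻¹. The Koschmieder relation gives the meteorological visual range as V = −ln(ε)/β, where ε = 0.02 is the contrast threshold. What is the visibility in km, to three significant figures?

V = −ln(0.02) / 0.0969 = 3.912 / 0.0969 = 40.3718 km.

40.4 km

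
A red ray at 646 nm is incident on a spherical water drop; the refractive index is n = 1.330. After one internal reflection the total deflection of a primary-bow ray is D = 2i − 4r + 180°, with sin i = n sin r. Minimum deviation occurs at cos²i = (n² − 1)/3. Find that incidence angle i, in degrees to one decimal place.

59.6°

cos²i = (1.330² − 1)/3 = (1.76890 − 1)/3 = 0.25630.
cos i = 0.50626, so i = 59.585°.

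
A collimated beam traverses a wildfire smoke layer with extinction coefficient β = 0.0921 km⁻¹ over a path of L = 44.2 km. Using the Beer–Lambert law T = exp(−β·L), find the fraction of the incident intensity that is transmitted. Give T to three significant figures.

0.0171

τ = β·L = 0.0921 × 44.2 = 4.0708.
T = exp(−4.0708) = 0.0171.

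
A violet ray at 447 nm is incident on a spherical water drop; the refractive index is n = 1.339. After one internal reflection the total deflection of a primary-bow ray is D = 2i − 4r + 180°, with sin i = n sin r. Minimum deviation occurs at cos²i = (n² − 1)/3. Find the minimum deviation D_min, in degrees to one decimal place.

138.8°

cos²i = (1.79292 − 1)/3 = 0.26431; i = arccos(0.51411) = 59.062°.
sin r = sin 59.062°/1.339 = 0.64057; r = 39.834°.
D_min = 2·59.062° − 4·39.834° + 180° = 138.786°.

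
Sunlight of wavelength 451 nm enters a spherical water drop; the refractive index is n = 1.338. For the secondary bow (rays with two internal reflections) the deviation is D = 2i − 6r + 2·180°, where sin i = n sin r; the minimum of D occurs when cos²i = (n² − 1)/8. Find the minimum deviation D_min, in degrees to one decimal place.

232.2°

cos²i = (1.79024 − 1)/8 = 0.09878; i = arccos(0.31429) = 71.682°.
sin r = sin 71.682°/1.338 = 0.70951; r = 45.195°.
D_min = 2·71.682° − 6·45.195° + 360° = 232.193°.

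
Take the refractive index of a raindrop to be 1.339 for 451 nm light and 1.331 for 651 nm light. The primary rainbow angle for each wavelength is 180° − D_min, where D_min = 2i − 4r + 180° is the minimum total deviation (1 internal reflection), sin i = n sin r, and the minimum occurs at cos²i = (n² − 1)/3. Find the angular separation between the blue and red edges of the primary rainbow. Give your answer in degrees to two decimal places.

1.16°

At 451 nm (n = 1.339): cos²i = 0.26431 → i = 59.062°, r = 39.834°, D_min = 138.786°, rainbow angle = 41.214°.
At 651 nm (n = 1.331): cos²i = 0.25719 → i = 59.527°, r = 40.356°, D_min = 137.630°, rainbow angle = 42.370°.
Angular width = |41.214° − 42.370°| = 1.156°.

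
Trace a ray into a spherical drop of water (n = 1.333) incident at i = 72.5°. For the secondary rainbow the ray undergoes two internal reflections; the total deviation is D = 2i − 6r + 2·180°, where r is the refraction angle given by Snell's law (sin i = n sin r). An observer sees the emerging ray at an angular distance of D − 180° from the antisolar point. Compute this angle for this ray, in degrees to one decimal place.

sin r = sin 72.5° / 1.333 = 0.9537/1.333 = 0.7155; r = 45.68°.
D = 2·72.5° − 6·45.68° + 2·180° = 145.00° − 274.09° + 360° = 230.91°.
Angle from antisolar point = D − 180° = 50.91°.

50.9°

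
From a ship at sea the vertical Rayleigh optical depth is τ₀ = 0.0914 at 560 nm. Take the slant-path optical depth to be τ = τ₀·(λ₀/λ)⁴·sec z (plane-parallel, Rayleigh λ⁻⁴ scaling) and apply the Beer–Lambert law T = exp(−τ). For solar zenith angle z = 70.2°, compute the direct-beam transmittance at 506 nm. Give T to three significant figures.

0.667

sec 70.2° = 2.9521.
τ = 0.0914 × (560/506)⁴ × 2.9521 = 0.0914 × 1.5002 × 2.9521 = 0.4048.
T = exp(−0.4048) = 0.6671.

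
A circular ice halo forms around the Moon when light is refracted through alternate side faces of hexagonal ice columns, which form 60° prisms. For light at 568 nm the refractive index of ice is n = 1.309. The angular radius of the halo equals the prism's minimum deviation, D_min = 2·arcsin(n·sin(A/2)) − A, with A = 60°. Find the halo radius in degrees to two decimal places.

n·sin(A/2) = 1.309 × sin 30° = 1.309 × 0.5000 = 0.6545.
D_min = 2·arcsin(0.6545) − 60° = 2 × 40.882° − 60° = 21.763°.

21.76°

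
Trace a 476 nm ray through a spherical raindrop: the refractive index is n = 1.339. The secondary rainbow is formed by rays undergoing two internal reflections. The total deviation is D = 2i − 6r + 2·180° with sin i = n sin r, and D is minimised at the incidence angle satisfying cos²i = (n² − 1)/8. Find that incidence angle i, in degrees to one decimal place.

71.6°

cos²i = (1.339² − 1)/8 = (1.79292 − 1)/8 = 0.09912.
cos i = 0.31483, so i = 71.650°.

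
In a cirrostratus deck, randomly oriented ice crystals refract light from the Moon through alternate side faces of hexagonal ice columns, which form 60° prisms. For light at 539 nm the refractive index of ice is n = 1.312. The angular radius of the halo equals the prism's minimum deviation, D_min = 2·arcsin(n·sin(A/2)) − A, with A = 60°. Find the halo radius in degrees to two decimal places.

21.99°

n·sin(A/2) = 1.312 × sin 30° = 1.312 × 0.5000 = 0.6560.
D_min = 2·arcsin(0.6560) − 60° = 2 × 40.996° − 60° = 21.991°.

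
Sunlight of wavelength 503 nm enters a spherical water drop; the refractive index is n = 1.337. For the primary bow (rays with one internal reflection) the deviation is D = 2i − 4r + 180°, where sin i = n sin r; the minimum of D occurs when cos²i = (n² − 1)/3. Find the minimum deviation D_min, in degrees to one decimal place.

138.5°

cos²i = (1.78757 − 1)/3 = 0.26252; i = arccos(0.51237) = 59.178°.
sin r = sin 59.178°/1.337 = 0.64231; r = 39.964°.
D_min = 2·59.178° − 4·39.964° + 180° = 138.500°.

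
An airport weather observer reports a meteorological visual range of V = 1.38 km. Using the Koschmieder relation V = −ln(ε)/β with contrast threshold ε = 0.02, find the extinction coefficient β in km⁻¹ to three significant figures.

2.83 km⁻¹

β = −ln(0.02) / V = 3.912 / 1.38 = 2.8348 km⁻¹.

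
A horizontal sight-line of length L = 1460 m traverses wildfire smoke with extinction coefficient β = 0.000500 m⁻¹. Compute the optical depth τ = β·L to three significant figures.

0.730

τ = β·L = 0.000500 × 1460 = 0.7300.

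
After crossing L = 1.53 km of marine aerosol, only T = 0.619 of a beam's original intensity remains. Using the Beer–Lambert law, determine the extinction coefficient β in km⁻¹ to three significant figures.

0.313 km⁻¹

Beer–Lambert: T = exp(−βL) ⇒ β = −ln(T)/L = −ln(0.619)/1.53 = 0.4797/1.53 = 0.3135 km⁻¹.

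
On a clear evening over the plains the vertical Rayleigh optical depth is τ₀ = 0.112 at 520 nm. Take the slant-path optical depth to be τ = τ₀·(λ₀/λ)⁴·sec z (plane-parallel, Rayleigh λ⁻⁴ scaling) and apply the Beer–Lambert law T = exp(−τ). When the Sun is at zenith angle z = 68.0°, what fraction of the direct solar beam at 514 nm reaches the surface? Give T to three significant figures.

sec 68.0° = 2.6695.
τ = 0.112 × (520/514)⁴ × 2.6695 = 0.112 × 1.0475 × 2.6695 = 0.3132.
T = exp(−0.3132) = 0.7311.

0.731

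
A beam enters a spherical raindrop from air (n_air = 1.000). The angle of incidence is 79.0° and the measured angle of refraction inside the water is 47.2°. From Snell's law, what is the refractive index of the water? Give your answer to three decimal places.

1.338

n = sin θ_i / sin θ_r = sin 79.0° / sin 47.2° = 0.9816 / 0.7337 = 1.3379.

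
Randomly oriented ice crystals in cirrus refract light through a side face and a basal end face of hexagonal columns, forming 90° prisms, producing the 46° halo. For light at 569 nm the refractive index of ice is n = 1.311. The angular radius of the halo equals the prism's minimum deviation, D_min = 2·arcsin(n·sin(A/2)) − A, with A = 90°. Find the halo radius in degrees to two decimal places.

n·sin(A/2) = 1.311 × sin 45° = 1.311 × 0.7071 = 0.9270.
D_min = 2·arcsin(0.9270) − 90° = 2 × 67.974° − 90° = 45.949°.

45.95°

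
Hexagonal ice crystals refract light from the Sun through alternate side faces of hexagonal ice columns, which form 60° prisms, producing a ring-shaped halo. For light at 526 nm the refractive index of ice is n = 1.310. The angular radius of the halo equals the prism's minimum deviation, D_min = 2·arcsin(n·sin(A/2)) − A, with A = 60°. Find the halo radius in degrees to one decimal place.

21.8°

n·sin(A/2) = 1.310 × sin 30° = 1.310 × 0.5000 = 0.6550.
D_min = 2·arcsin(0.6550) − 60° = 2 × 40.920° − 60° = 21.839°.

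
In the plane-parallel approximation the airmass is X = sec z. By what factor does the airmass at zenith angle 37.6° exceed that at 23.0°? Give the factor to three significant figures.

X(37.6°)/X(23.0°) = sec 37.6° / sec 23.0° = cos 23.0° / cos 37.6° = 0.9205/0.7923 = 1.1618.

1.16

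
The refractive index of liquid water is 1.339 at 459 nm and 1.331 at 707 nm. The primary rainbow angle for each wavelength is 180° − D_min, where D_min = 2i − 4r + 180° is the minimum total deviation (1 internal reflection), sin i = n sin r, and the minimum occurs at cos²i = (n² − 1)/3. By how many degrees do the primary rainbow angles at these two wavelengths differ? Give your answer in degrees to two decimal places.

1.16°

At 459 nm (n = 1.339): cos²i = 0.26431 → i = 59.062°, r = 39.834°, D_min = 138.786°, rainbow angle = 41.214°.
At 707 nm (n = 1.331): cos²i = 0.25719 → i = 59.527°, r = 40.356°, D_min = 137.630°, rainbow angle = 42.370°.
Angular width = |41.214° − 42.370°| = 1.156°.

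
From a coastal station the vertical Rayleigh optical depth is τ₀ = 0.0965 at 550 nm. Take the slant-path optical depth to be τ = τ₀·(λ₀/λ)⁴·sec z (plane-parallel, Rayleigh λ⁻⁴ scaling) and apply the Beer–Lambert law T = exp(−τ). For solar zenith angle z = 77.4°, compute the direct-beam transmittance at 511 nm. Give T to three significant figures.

sec 77.4° = 4.5841.
τ = 0.0965 × (550/511)⁴ × 4.5841 = 0.0965 × 1.3420 × 4.5841 = 0.5937.
T = exp(−0.5937) = 0.5523.

0.552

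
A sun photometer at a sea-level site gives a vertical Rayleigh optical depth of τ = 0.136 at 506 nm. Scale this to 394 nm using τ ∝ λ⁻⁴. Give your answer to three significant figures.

τ(394 nm) = τ(506 nm) × (506/394)⁴ = 0.136 × (1.2843)⁴ = 0.136 × 2.7203 = 0.3700.

0.370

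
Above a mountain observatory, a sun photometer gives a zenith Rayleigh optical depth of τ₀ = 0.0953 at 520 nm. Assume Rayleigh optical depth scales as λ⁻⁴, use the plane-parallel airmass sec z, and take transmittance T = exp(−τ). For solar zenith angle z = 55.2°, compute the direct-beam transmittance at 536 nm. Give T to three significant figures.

sec 55.2° = 1.7522.
τ = 0.0953 × (520/536)⁴ × 1.7522 = 0.0953 × 0.8858 × 1.7522 = 0.1479.
T = exp(−0.1479) = 0.8625.

0.862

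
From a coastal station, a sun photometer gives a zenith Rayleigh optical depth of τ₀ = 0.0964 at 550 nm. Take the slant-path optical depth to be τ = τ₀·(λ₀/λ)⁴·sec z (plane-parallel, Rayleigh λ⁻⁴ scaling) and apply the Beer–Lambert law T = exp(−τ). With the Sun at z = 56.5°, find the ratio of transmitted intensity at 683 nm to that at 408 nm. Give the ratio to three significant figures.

Airmass: sec 56.5° = 1.8118.
τ(683 nm) = 0.0964 × (550/683)⁴ × 1.8118 = 0.0964 × 0.4205 × 1.8118 = 0.0734.
τ(408 nm) = 0.0964 × (550/408)⁴ × 1.8118 = 0.0964 × 3.3023 × 1.8118 = 0.5768.
T(683)/T(408) = exp(τ_B − τ_A) = exp(0.5033) = 1.6542.

1.65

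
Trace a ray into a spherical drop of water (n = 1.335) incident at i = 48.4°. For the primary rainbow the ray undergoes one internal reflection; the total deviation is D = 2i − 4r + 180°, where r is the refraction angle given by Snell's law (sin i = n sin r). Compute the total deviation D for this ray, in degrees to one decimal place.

140.5°

sin r = sin 48.4° / 1.335 = 0.7478/1.335 = 0.5601; r = 34.07°.
D = 2·48.4° − 4·34.07° + 180° = 96.80° − 136.26° + 180° = 140.54°.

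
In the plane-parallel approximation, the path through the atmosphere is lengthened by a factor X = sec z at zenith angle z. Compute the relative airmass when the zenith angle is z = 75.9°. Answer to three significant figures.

X = sec z = 1/cos 75.9° = 1/0.2436 = 4.1048.

4.10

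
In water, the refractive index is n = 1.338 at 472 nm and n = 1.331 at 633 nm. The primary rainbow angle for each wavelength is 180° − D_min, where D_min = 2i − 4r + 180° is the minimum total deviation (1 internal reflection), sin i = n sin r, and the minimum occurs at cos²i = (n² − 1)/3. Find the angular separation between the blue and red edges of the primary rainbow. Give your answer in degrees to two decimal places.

1.01°

At 472 nm (n = 1.338): cos²i = 0.26341 → i = 59.120°, r = 39.899°, D_min = 138.643°, rainbow angle = 41.357°.
At 633 nm (n = 1.331): cos²i = 0.25719 → i = 59.527°, r = 40.356°, D_min = 137.630°, rainbow angle = 42.370°.
Angular width = |41.357° − 42.370°| = 1.013°.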